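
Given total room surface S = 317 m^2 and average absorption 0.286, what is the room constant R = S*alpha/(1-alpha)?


R = 317 * 0.286 / (1 - 0.286) = 126.98 m^2


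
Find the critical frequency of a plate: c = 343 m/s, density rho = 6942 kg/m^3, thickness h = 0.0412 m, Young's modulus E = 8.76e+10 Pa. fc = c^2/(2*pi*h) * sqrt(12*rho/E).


12*rho/E = 12*6942/8.76e+10 = 9.50959e-07
sqrt(12*rho/E) = sqrt(9.50959e-07) = 0.000975171
c^2/(2*pi*h) = 343^2/(2*pi*0.0412) = 454476
fc = 454476 * 0.000975171 = 443.19 Hz


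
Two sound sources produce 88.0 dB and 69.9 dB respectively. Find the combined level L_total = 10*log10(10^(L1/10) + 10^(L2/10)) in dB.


10^(88.0/10) = 6.30957e+08
10^(69.9/10) = 9.77237e+06
Sum = 6.30957e+08 + 9.77237e+06 = 6.40729e+08
L_total = 10*log10(6.40729e+08) = 88.067 dB


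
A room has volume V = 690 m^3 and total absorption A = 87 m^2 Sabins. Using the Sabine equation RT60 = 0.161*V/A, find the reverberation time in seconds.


RT60 = 0.161 * 690 / 87 = 1.2769 s


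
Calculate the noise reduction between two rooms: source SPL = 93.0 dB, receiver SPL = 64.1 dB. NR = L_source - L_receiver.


NR = L_source - L_receiver (difference between source and receiving room levels)
NR = 93.0 - 64.1 = 28.9 dB


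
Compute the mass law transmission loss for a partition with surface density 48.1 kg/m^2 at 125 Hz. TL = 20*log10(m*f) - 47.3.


m * f = 48.1 * 125 = 6012.5
20*log10(6012.5) = 75.5811 dB
TL = 75.5811 - 47.3 = 28.281 dB


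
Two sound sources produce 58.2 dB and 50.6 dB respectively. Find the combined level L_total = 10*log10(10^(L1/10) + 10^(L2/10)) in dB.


10^(58.2/10) = 660693
10^(50.6/10) = 114815
Sum = 660693 + 114815 = 775508
L_total = 10*log10(775508) = 58.896 dB


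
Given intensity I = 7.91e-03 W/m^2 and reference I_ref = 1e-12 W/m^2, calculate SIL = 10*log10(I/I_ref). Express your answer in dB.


I / I_ref = 7.91e-03 / 1e-12 = 7.91e+09
SIL = 10 * log10(7.91e+09) = 98.982 dB


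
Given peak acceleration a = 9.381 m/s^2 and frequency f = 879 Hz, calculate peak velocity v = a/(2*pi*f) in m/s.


omega = 2*pi*f = 2*pi*879 = 5522.92 rad/s
v = a / omega = 9.381 / 5522.92 = 0.0016986 m/s


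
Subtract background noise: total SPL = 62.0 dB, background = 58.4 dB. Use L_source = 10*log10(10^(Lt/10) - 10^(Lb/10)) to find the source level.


10^(62.0/10) = 1.58489e+06
10^(58.4/10) = 691831
Difference = 1.58489e+06 - 691831 = 893059
L_source = 10*log10(893059) = 59.509 dB


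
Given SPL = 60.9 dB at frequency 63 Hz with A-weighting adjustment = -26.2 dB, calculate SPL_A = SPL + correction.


A-weighting table: 63 Hz -> -26.2 dB correction
SPL_A = SPL + correction = 60.9 + (-26.2) = 34.7 dBA


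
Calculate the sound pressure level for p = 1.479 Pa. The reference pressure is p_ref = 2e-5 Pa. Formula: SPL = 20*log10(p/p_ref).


p / p_ref = 1.479 / 2e-5 = 73950
SPL = 20 * log10(73950) = 97.379 dB


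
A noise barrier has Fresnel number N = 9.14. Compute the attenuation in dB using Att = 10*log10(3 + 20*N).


3 + 20*N = 3 + 20*9.14 = 185.8
Att = 10*log10(185.8) = 22.69 dB


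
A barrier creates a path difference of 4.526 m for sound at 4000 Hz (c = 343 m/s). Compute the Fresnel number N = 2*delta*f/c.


N = 2*delta*f/c = 2*delta/lambda, where lambda = c/f
lambda = 343 / 4000 = 0.08575 m
N = 2 * 4.526 / 0.08575 = 105.56


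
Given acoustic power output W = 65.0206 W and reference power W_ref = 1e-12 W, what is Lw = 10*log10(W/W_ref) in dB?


W / W_ref = 65.0206 / 1e-12 = 6.50206e+13
Lw = 10 * log10(6.50206e+13) = 138.13 dB


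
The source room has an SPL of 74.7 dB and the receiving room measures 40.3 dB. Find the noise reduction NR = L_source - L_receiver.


NR = L_source - L_receiver (difference between source and receiving room levels)
NR = 74.7 - 40.3 = 34.4 dB


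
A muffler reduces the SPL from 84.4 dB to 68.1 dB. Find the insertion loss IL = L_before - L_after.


Insertion loss = SPL without muffler - SPL with muffler
IL = 84.4 - 68.1 = 16.3 dB


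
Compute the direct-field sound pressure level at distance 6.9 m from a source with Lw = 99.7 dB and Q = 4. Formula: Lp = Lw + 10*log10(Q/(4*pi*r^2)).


4*pi*r^2 = 4*pi*6.9^2 = 598.285 m^2
Q / (4*pi*r^2) = 4 / 598.285 = 0.00668578
Lp = 99.7 + 10*log10(0.00668578) = 77.952 dB


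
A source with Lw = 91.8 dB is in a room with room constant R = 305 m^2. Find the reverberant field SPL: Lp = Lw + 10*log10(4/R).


4/R = 4/305 = 0.0131148
Lp = 91.8 + 10*log10(0.0131148) = 72.978 dB


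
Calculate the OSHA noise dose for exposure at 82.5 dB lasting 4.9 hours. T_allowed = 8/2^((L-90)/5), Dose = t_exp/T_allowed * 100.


T_allowed = 8 / 2^((82.5 - 90)/5) = 22.6274 hr
Dose = 4.9 / 22.6274 * 100 = 21.655 %


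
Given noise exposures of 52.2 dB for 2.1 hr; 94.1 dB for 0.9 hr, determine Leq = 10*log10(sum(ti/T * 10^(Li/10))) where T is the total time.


T_total = 2.1 + 0.9 = 3.0 hr
(2.1/3.0) * 10^(52.2/10) = 116171
(0.9/3.0) * 10^(94.1/10) = 7.71119e+08
Sum = 116171 + 7.71119e+08 = 7.71235e+08
Leq = 10*log10(7.71235e+08) = 88.872 dB


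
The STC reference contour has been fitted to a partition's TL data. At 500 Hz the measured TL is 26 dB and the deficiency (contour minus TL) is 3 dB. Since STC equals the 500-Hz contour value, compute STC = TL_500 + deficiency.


By ASTM E413, STC = value of the fitted reference contour at 500 Hz.
Contour value at 500 Hz = TL_500 + deficiency = 26 + 3 = 29
STC = 29


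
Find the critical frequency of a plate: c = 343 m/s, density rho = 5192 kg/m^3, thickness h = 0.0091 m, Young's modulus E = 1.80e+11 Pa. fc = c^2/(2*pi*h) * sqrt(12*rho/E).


12*rho/E = 12*5192/1.80e+11 = 3.46133e-07
sqrt(12*rho/E) = sqrt(3.46133e-07) = 0.000588331
c^2/(2*pi*h) = 343^2/(2*pi*0.0091) = 2.05763e+06
fc = 2.05763e+06 * 0.000588331 = 1210.6 Hz


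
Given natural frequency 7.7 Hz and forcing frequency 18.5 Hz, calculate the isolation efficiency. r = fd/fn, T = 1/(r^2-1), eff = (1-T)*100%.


r = 18.5 / 7.7 = 2.4026
r^2 - 1 = 2.4026^2 - 1 = 4.77249
T = 1/4.77249 = 0.209534
Efficiency = (1 - 0.209534)*100 = 79.047 %


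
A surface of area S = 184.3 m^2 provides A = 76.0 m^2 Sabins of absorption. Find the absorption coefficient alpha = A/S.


Absorption coefficient = absorbed power / incident power
alpha = A / S = 76.0 / 184.3 = 0.41237


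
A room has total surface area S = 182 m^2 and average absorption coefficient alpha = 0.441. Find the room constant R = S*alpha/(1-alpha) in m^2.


R = 182 * 0.441 / (1 - 0.441) = 143.58 m^2


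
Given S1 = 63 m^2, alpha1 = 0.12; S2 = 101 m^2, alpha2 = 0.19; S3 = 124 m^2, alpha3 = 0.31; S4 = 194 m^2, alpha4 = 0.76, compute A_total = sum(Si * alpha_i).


63 * 0.12 = 7.56
101 * 0.19 = 19.19
124 * 0.31 = 38.44
194 * 0.76 = 147.44
A_total = 7.56 + 19.19 + 38.44 + 147.44 = 212.63 m^2


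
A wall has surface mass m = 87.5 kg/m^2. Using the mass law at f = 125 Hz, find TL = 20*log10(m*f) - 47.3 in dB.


m * f = 87.5 * 125 = 10937.5
20*log10(10937.5) = 80.7784 dB
TL = 80.7784 - 47.3 = 33.478 dB


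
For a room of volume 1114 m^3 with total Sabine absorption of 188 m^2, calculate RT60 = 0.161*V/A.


RT60 = 0.161 * 1114 / 188 = 0.95401 s


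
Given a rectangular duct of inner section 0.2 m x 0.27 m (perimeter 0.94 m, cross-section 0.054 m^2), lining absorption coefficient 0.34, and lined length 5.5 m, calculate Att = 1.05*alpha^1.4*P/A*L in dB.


alpha^1.4 = 0.34^1.4 = 0.220836
Attenuation rate = 1.05 * alpha^1.4 * P / A
= 1.05 * 0.220836 * 0.94 / 0.054 = 4.03639 dB/m
Total Att = 4.03639 * 5.5 = 22.2 dB


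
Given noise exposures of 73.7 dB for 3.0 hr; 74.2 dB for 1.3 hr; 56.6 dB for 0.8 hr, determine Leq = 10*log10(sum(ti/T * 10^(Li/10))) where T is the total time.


T_total = 3.0 + 1.3 + 0.8 = 5.1 hr
(3.0/5.1) * 10^(73.7/10) = 1.37896e+07
(1.3/5.1) * 10^(74.2/10) = 6.7046e+06
(0.8/5.1) * 10^(56.6/10) = 71700.1
Sum = 1.37896e+07 + 6.7046e+06 + 71700.1 = 2.05659e+07
Leq = 10*log10(2.05659e+07) = 73.131 dB


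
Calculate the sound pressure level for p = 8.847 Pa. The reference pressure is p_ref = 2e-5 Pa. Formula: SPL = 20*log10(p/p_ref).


p / p_ref = 8.847 / 2e-5 = 442350
SPL = 20 * log10(442350) = 112.92 dB


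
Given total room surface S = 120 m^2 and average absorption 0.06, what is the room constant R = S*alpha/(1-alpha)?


R = 120 * 0.06 / (1 - 0.06) = 7.6596 m^2


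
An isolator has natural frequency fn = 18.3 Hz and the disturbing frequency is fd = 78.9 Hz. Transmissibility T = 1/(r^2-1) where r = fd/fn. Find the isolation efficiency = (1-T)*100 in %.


r = 78.9 / 18.3 = 4.31148
r^2 - 1 = 4.31148^2 - 1 = 17.5889
T = 1/17.5889 = 0.056854
Efficiency = (1 - 0.056854)*100 = 94.315 %


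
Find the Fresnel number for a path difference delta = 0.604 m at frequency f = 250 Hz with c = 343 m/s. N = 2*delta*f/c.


N = 2*delta*f/c = 2*delta/lambda, where lambda = c/f
lambda = 343 / 250 = 1.372 m
N = 2 * 0.604 / 1.372 = 0.88047


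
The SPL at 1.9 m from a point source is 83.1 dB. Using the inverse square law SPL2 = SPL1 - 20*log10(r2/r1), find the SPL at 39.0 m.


r2/r1 = 39.0/1.9 = 20.5263
Correction = 20*log10(20.5263) = 26.2462 dB
SPL2 = 83.1 - 26.2462 = 56.854 dB


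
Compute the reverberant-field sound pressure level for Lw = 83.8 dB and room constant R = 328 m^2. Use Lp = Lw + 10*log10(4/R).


4/R = 4/328 = 0.0121951
Lp = 83.8 + 10*log10(0.0121951) = 64.662 dB


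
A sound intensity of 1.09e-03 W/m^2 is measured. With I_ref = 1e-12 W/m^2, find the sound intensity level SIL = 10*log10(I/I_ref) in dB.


I / I_ref = 1.09e-03 / 1e-12 = 1.09e+09
SIL = 10 * log10(1.09e+09) = 90.374 dB


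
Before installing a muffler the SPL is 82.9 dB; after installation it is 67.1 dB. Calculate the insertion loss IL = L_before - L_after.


Insertion loss = SPL without muffler - SPL with muffler
IL = 82.9 - 67.1 = 15.8 dB


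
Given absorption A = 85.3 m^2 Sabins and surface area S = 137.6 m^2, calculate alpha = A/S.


Absorption coefficient = absorbed power / incident power
alpha = A / S = 85.3 / 137.6 = 0.61991


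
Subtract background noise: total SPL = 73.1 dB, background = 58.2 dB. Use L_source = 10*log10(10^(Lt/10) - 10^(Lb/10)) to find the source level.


10^(73.1/10) = 2.04174e+07
10^(58.2/10) = 660693
Difference = 2.04174e+07 - 660693 = 1.97567e+07
L_source = 10*log10(1.97567e+07) = 72.957 dB


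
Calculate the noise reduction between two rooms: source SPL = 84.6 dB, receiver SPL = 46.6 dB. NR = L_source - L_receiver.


NR = L_source - L_receiver (difference between source and receiving room levels)
NR = 84.6 - 46.6 = 38 dB


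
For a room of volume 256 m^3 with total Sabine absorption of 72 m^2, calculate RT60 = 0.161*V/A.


RT60 = 0.161 * 256 / 72 = 0.57244 s


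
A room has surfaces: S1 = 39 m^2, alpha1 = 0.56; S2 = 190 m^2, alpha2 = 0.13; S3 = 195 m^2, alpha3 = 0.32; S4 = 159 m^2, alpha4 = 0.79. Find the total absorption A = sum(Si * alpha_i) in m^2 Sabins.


39 * 0.56 = 21.84
190 * 0.13 = 24.7
195 * 0.32 = 62.4
159 * 0.79 = 125.61
A_total = 21.84 + 24.7 + 62.4 + 125.61 = 234.55 m^2


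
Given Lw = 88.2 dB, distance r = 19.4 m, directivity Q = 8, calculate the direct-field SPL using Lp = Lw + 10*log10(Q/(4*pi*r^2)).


4*pi*r^2 = 4*pi*19.4^2 = 4729.48 m^2
Q / (4*pi*r^2) = 8 / 4729.48 = 0.00169152
Lp = 88.2 + 10*log10(0.00169152) = 60.483 dB


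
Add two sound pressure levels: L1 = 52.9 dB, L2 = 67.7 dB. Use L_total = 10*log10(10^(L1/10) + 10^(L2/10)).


10^(52.9/10) = 194984
10^(67.7/10) = 5.88844e+06
Sum = 194984 + 5.88844e+06 = 6.08342e+06
L_total = 10*log10(6.08342e+06) = 67.841 dB


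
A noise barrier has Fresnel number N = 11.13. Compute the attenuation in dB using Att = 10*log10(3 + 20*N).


3 + 20*N = 3 + 20*11.13 = 225.6
Att = 10*log10(225.6) = 23.533 dB


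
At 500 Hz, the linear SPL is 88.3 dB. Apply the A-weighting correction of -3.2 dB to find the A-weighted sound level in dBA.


A-weighting table: 500 Hz -> -3.2 dB correction
SPL_A = SPL + correction = 88.3 + (-3.2) = 85.1 dBA


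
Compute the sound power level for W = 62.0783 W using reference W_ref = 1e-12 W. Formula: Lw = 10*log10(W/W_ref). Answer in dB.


W / W_ref = 62.0783 / 1e-12 = 6.20783e+13
Lw = 10 * log10(6.20783e+13) = 137.93 dB


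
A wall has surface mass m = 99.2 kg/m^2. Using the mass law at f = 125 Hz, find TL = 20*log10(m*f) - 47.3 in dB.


m * f = 99.2 * 125 = 12400
20*log10(12400) = 81.8684 dB
TL = 81.8684 - 47.3 = 34.568 dB


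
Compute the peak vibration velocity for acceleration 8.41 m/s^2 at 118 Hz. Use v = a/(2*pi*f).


omega = 2*pi*f = 2*pi*118 = 741.416 rad/s
v = a / omega = 8.41 / 741.416 = 0.011343 m/s


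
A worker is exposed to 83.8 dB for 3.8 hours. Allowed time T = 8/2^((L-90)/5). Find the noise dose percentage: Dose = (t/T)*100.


T_allowed = 8 / 2^((83.8 - 90)/5) = 18.8959 hr
Dose = 3.8 / 18.8959 * 100 = 20.11 %


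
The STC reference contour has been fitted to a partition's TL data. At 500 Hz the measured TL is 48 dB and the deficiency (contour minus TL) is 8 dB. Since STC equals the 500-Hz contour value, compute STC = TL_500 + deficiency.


By ASTM E413, STC = value of the fitted reference contour at 500 Hz.
Contour value at 500 Hz = TL_500 + deficiency = 48 + 8 = 56
STC = 56


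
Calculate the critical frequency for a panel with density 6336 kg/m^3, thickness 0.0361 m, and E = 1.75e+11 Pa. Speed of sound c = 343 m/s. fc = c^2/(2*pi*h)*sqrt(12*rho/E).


12*rho/E = 12*6336/1.75e+11 = 4.34469e-07
sqrt(12*rho/E) = sqrt(4.34469e-07) = 0.000659143
c^2/(2*pi*h) = 343^2/(2*pi*0.0361) = 518682
fc = 518682 * 0.000659143 = 341.89 Hz


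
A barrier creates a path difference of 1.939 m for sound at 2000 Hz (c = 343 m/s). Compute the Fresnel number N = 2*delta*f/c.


N = 2*delta*f/c = 2*delta/lambda, where lambda = c/f
lambda = 343 / 2000 = 0.1715 m
N = 2 * 1.939 / 0.1715 = 22.612


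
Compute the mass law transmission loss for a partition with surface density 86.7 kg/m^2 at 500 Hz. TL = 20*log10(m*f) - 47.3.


m * f = 86.7 * 500 = 43350
20*log10(43350) = 92.7398 dB
TL = 92.7398 - 47.3 = 45.44 dB


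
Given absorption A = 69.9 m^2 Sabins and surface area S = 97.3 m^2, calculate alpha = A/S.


Absorption coefficient = absorbed power / incident power
alpha = A / S = 69.9 / 97.3 = 0.7184


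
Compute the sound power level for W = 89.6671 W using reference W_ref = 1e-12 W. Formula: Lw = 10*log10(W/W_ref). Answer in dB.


W / W_ref = 89.6671 / 1e-12 = 8.96671e+13
Lw = 10 * log10(8.96671e+13) = 139.53 dB


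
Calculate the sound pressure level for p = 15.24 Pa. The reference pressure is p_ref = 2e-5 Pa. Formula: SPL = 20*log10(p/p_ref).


p / p_ref = 15.24 / 2e-5 = 762000
SPL = 20 * log10(762000) = 117.64 dB


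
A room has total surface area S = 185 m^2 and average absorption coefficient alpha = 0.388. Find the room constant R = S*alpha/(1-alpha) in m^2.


R = 185 * 0.388 / (1 - 0.388) = 117.29 m^2


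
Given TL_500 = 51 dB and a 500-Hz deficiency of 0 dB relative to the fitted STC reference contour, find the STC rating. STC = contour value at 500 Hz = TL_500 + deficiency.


By ASTM E413, STC = value of the fitted reference contour at 500 Hz.
Contour value at 500 Hz = TL_500 + deficiency = 51 + 0 = 51
STC = 51


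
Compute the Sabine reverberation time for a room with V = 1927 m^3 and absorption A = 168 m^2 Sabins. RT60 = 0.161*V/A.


RT60 = 0.161 * 1927 / 168 = 1.8467 s


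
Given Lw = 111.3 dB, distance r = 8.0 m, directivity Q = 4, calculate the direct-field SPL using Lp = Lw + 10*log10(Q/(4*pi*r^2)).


4*pi*r^2 = 4*pi*8.0^2 = 804.248 m^2
Q / (4*pi*r^2) = 4 / 804.248 = 0.00497359
Lp = 111.3 + 10*log10(0.00497359) = 88.267 dB


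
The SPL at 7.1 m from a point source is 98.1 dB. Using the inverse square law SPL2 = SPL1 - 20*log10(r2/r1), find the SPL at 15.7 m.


r2/r1 = 15.7/7.1 = 2.21127
Correction = 20*log10(2.21127) = 6.89284 dB
SPL2 = 98.1 - 6.89284 = 91.207 dB


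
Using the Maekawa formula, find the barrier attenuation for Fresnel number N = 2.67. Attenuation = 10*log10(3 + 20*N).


3 + 20*N = 3 + 20*2.67 = 56.4
Att = 10*log10(56.4) = 17.513 dB


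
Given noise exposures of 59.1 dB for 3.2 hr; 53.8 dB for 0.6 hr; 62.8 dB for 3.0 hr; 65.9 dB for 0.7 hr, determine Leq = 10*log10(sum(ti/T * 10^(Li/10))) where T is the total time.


T_total = 3.2 + 0.6 + 3.0 + 0.7 = 7.5 hr
(3.2/7.5) * 10^(59.1/10) = 346808
(0.6/7.5) * 10^(53.8/10) = 19190.7
(3.0/7.5) * 10^(62.8/10) = 762184
(0.7/7.5) * 10^(65.9/10) = 363109
Sum = 346808 + 19190.7 + 762184 + 363109 = 1.49129e+06
Leq = 10*log10(1.49129e+06) = 61.736 dB


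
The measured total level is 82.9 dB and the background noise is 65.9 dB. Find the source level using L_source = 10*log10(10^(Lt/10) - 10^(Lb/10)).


10^(82.9/10) = 1.94984e+08
10^(65.9/10) = 3.89045e+06
Difference = 1.94984e+08 - 3.89045e+06 = 1.91094e+08
L_source = 10*log10(1.91094e+08) = 82.812 dB


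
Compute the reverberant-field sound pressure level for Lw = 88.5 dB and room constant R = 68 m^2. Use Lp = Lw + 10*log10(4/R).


4/R = 4/68 = 0.0588235
Lp = 88.5 + 10*log10(0.0588235) = 76.196 dB


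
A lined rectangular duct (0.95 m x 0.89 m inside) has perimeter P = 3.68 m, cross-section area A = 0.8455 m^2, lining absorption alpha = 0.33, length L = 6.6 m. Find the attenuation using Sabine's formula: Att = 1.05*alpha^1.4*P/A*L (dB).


alpha^1.4 = 0.33^1.4 = 0.211797
Attenuation rate = 1.05 * alpha^1.4 * P / A
= 1.05 * 0.211797 * 3.68 / 0.8455 = 0.967929 dB/m
Total Att = 0.967929 * 6.6 = 6.3883 dB


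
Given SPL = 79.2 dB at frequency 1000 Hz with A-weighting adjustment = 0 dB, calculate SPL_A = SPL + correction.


A-weighting table: 1000 Hz -> 0 dB correction
SPL_A = SPL + correction = 79.2 + (0) = 79.2 dBA


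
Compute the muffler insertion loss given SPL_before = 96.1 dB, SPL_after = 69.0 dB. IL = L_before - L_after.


Insertion loss = SPL without muffler - SPL with muffler
IL = 96.1 - 69.0 = 27.1 dB


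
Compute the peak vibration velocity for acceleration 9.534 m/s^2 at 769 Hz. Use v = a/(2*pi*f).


omega = 2*pi*f = 2*pi*769 = 4831.77 rad/s
v = a / omega = 9.534 / 4831.77 = 0.0019732 m/s


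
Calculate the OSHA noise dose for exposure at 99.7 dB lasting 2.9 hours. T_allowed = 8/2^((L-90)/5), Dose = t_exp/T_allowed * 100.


T_allowed = 8 / 2^((99.7 - 90)/5) = 2.08493 hr
Dose = 2.9 / 2.08493 * 100 = 139.09 %


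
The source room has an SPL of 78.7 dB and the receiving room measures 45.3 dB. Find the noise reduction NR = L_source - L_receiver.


NR = L_source - L_receiver (difference between source and receiving room levels)
NR = 78.7 - 45.3 = 33.4 dB


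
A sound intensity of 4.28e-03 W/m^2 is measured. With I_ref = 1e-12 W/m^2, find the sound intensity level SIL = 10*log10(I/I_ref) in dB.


I / I_ref = 4.28e-03 / 1e-12 = 4.28e+09
SIL = 10 * log10(4.28e+09) = 96.314 dB


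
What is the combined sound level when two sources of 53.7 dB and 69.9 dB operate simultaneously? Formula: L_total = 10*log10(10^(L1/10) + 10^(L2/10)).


10^(53.7/10) = 234423
10^(69.9/10) = 9.77237e+06
Sum = 234423 + 9.77237e+06 = 1.00068e+07
L_total = 10*log10(1.00068e+07) = 70.003 dB


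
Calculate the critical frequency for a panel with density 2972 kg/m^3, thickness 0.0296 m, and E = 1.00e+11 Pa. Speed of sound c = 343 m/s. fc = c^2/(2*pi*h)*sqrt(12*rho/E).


12*rho/E = 12*2972/1.00e+11 = 3.5664e-07
sqrt(12*rho/E) = sqrt(3.5664e-07) = 0.000597193
c^2/(2*pi*h) = 343^2/(2*pi*0.0296) = 632582
fc = 632582 * 0.000597193 = 377.77 Hz


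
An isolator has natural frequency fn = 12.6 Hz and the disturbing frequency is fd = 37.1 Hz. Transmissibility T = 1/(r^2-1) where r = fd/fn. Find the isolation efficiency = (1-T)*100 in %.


r = 37.1 / 12.6 = 2.94444
r^2 - 1 = 2.94444^2 - 1 = 7.66973
T = 1/7.66973 = 0.130383
Efficiency = (1 - 0.130383)*100 = 86.962 %


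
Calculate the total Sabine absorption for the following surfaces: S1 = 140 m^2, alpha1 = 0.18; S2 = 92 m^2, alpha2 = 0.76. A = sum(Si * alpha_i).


140 * 0.18 = 25.2
92 * 0.76 = 69.92
A_total = 25.2 + 69.92 = 95.12 m^2


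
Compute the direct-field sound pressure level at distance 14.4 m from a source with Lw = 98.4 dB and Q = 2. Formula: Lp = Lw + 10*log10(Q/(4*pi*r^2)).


4*pi*r^2 = 4*pi*14.4^2 = 2605.76 m^2
Q / (4*pi*r^2) = 2 / 2605.76 = 0.00076753
Lp = 98.4 + 10*log10(0.00076753) = 67.251 dB


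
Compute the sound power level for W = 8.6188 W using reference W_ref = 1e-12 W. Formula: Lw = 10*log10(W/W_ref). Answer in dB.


W / W_ref = 8.6188 / 1e-12 = 8.6188e+12
Lw = 10 * log10(8.6188e+12) = 129.35 dB


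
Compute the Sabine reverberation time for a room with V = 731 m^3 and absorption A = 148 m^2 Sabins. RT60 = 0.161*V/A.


RT60 = 0.161 * 731 / 148 = 0.79521 s


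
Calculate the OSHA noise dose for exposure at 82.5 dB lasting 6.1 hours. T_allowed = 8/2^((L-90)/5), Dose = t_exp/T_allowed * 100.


T_allowed = 8 / 2^((82.5 - 90)/5) = 22.6274 hr
Dose = 6.1 / 22.6274 * 100 = 26.958 %


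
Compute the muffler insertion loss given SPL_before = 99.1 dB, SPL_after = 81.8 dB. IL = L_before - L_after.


Insertion loss = SPL without muffler - SPL with muffler
IL = 99.1 - 81.8 = 17.3 dB


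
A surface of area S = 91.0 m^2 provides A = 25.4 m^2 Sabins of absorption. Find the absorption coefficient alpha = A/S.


Absorption coefficient = absorbed power / incident power
alpha = A / S = 25.4 / 91.0 = 0.27912


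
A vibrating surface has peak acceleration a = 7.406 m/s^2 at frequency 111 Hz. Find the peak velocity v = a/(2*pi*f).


omega = 2*pi*f = 2*pi*111 = 697.434 rad/s
v = a / omega = 7.406 / 697.434 = 0.010619 m/s


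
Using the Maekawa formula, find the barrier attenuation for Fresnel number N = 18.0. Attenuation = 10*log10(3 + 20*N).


3 + 20*N = 3 + 20*18.0 = 363
Att = 10*log10(363) = 25.599 dB


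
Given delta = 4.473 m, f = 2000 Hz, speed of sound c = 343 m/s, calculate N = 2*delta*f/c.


N = 2*delta*f/c = 2*delta/lambda, where lambda = c/f
lambda = 343 / 2000 = 0.1715 m
N = 2 * 4.473 / 0.1715 = 52.163


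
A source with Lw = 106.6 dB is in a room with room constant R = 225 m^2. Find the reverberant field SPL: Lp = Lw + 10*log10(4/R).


4/R = 4/225 = 0.0177778
Lp = 106.6 + 10*log10(0.0177778) = 89.099 dB


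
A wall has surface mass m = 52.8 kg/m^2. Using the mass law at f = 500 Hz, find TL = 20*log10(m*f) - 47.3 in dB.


m * f = 52.8 * 500 = 26400
20*log10(26400) = 88.4321 dB
TL = 88.4321 - 47.3 = 41.132 dB


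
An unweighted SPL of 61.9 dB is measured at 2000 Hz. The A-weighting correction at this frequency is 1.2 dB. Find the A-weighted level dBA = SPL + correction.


A-weighting table: 2000 Hz -> 1.2 dB correction
SPL_A = SPL + correction = 61.9 + (1.2) = 63.1 dBA


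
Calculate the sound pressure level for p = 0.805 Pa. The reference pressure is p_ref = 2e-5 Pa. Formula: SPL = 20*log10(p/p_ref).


p / p_ref = 0.805 / 2e-5 = 40250
SPL = 20 * log10(40250) = 92.095 dB


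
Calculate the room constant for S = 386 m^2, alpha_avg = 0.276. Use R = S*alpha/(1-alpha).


R = 386 * 0.276 / (1 - 0.276) = 147.15 m^2


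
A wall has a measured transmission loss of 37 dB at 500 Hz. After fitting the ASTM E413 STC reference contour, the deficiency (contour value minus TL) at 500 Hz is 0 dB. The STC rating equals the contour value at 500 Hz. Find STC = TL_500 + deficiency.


By ASTM E413, STC = value of the fitted reference contour at 500 Hz.
Contour value at 500 Hz = TL_500 + deficiency = 37 + 0 = 37
STC = 37


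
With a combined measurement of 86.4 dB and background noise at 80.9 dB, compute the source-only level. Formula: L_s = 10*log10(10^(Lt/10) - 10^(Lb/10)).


10^(86.4/10) = 4.36516e+08
10^(80.9/10) = 1.23027e+08
Difference = 4.36516e+08 - 1.23027e+08 = 3.13489e+08
L_source = 10*log10(3.13489e+08) = 84.962 dB


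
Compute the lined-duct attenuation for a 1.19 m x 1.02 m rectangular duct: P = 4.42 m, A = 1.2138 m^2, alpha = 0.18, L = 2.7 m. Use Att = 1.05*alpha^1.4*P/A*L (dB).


alpha^1.4 = 0.18^1.4 = 0.0906529
Attenuation rate = 1.05 * alpha^1.4 * P / A
= 1.05 * 0.0906529 * 4.42 / 1.2138 = 0.346614 dB/m
Total Att = 0.346614 * 2.7 = 0.93586 dB


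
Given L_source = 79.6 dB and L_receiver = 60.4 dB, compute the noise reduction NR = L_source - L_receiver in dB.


NR = L_source - L_receiver (difference between source and receiving room levels)
NR = 79.6 - 60.4 = 19.2 dB


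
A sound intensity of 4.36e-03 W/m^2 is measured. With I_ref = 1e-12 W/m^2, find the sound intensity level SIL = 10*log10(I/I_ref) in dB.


I / I_ref = 4.36e-03 / 1e-12 = 4.36e+09
SIL = 10 * log10(4.36e+09) = 96.395 dB


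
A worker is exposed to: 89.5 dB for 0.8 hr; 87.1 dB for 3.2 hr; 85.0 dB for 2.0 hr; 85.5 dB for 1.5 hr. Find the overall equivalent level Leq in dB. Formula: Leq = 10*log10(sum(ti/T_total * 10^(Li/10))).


T_total = 0.8 + 3.2 + 2.0 + 1.5 = 7.5 hr
(0.8/7.5) * 10^(89.5/10) = 9.50668e+07
(3.2/7.5) * 10^(87.1/10) = 2.18821e+08
(2.0/7.5) * 10^(85.0/10) = 8.43274e+07
(1.5/7.5) * 10^(85.5/10) = 7.09627e+07
Sum = 9.50668e+07 + 2.18821e+08 + 8.43274e+07 + 7.09627e+07 = 4.69178e+08
Leq = 10*log10(4.69178e+08) = 86.713 dB


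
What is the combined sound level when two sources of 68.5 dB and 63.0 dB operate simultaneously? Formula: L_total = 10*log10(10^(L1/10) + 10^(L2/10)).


10^(68.5/10) = 7.07946e+06
10^(63.0/10) = 1.99526e+06
Sum = 7.07946e+06 + 1.99526e+06 = 9.07472e+06
L_total = 10*log10(9.07472e+06) = 69.578 dB


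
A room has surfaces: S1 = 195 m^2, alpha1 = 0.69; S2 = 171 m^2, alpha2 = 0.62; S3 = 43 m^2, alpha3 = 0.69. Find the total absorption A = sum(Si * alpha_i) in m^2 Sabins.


195 * 0.69 = 134.55
171 * 0.62 = 106.02
43 * 0.69 = 29.67
A_total = 134.55 + 106.02 + 29.67 = 270.24 m^2


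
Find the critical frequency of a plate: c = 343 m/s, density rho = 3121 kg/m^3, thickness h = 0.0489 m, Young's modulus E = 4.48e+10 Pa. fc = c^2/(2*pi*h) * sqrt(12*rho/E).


12*rho/E = 12*3121/4.48e+10 = 8.35982e-07
sqrt(12*rho/E) = sqrt(8.35982e-07) = 0.000914321
c^2/(2*pi*h) = 343^2/(2*pi*0.0489) = 382912
fc = 382912 * 0.000914321 = 350.1 Hz


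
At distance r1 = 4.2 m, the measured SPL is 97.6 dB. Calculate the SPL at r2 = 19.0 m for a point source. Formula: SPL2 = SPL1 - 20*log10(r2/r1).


r2/r1 = 19.0/4.2 = 4.52381
Correction = 20*log10(4.52381) = 13.1101 dB
SPL2 = 97.6 - 13.1101 = 84.49 dB


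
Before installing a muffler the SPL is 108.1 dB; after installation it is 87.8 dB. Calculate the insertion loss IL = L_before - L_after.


Insertion loss = SPL without muffler - SPL with muffler
IL = 108.1 - 87.8 = 20.3 dB


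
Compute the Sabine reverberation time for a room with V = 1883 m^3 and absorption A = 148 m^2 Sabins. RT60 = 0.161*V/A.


RT60 = 0.161 * 1883 / 148 = 2.0484 s


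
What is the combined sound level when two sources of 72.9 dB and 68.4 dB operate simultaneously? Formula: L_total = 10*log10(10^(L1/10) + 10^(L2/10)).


10^(72.9/10) = 1.94984e+07
10^(68.4/10) = 6.91831e+06
Sum = 1.94984e+07 + 6.91831e+06 = 2.64167e+07
L_total = 10*log10(2.64167e+07) = 74.219 dB


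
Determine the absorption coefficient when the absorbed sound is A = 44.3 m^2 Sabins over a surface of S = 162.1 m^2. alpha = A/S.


Absorption coefficient = absorbed power / incident power
alpha = A / S = 44.3 / 162.1 = 0.27329


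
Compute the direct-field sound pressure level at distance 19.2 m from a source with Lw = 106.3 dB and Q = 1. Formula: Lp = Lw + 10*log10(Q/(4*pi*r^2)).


4*pi*r^2 = 4*pi*19.2^2 = 4632.47 m^2
Q / (4*pi*r^2) = 1 / 4632.47 = 0.000215868
Lp = 106.3 + 10*log10(0.000215868) = 69.642 dB


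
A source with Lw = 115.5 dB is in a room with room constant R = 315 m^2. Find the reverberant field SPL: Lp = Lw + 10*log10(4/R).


4/R = 4/315 = 0.0126984
Lp = 115.5 + 10*log10(0.0126984) = 96.537 dB


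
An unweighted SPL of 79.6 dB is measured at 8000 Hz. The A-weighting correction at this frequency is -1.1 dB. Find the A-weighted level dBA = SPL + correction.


A-weighting table: 8000 Hz -> -1.1 dB correction
SPL_A = SPL + correction = 79.6 + (-1.1) = 78.5 dBA


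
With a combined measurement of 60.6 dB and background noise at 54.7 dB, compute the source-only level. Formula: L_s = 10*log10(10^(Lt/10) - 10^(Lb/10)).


10^(60.6/10) = 1.14815e+06
10^(54.7/10) = 295121
Difference = 1.14815e+06 - 295121 = 853029
L_source = 10*log10(853029) = 59.31 dB


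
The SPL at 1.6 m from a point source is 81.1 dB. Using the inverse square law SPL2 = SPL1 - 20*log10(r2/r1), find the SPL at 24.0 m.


r2/r1 = 24.0/1.6 = 15
Correction = 20*log10(15) = 23.5218 dB
SPL2 = 81.1 - 23.5218 = 57.578 dB


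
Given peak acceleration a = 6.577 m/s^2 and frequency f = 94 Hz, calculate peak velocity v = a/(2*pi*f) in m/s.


omega = 2*pi*f = 2*pi*94 = 590.619 rad/s
v = a / omega = 6.577 / 590.619 = 0.011136 m/s


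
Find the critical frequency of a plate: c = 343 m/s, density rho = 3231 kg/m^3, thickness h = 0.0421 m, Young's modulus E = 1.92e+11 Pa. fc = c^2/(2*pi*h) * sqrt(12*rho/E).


12*rho/E = 12*3231/1.92e+11 = 2.01938e-07
sqrt(12*rho/E) = sqrt(2.01938e-07) = 0.000449375
c^2/(2*pi*h) = 343^2/(2*pi*0.0421) = 444761
fc = 444761 * 0.000449375 = 199.86 Hz


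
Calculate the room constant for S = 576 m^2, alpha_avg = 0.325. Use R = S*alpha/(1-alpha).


R = 576 * 0.325 / (1 - 0.325) = 277.33 m^2


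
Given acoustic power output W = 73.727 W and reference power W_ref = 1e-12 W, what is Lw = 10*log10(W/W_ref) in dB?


W / W_ref = 73.727 / 1e-12 = 7.3727e+13
Lw = 10 * log10(7.3727e+13) = 138.68 dB


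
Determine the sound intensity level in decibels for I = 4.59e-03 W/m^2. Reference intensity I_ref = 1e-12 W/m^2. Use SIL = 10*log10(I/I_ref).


I / I_ref = 4.59e-03 / 1e-12 = 4.59e+09
SIL = 10 * log10(4.59e+09) = 96.618 dB


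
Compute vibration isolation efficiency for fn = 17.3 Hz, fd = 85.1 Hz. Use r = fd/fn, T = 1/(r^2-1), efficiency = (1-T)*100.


r = 85.1 / 17.3 = 4.91908
r^2 - 1 = 4.91908^2 - 1 = 23.1973
T = 1/23.1973 = 0.0431085
Efficiency = (1 - 0.0431085)*100 = 95.689 %


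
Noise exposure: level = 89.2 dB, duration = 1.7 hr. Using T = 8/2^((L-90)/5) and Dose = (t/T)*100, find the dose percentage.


T_allowed = 8 / 2^((89.2 - 90)/5) = 8.9383 hr
Dose = 1.7 / 8.9383 * 100 = 19.019 %


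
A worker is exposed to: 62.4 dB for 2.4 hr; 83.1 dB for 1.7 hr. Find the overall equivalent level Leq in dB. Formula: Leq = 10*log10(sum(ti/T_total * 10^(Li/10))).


T_total = 2.4 + 1.7 = 4.1 hr
(2.4/4.1) * 10^(62.4/10) = 1.01725e+06
(1.7/4.1) * 10^(83.1/10) = 8.46574e+07
Sum = 1.01725e+06 + 8.46574e+07 = 8.56746e+07
Leq = 10*log10(8.56746e+07) = 79.329 dB


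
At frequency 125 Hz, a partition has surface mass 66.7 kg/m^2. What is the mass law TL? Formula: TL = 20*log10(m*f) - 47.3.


m * f = 66.7 * 125 = 8337.5
20*log10(8337.5) = 78.4207 dB
TL = 78.4207 - 47.3 = 31.121 dB


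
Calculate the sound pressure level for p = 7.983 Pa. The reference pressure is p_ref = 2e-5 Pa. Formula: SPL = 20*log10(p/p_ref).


p / p_ref = 7.983 / 2e-5 = 399150
SPL = 20 * log10(399150) = 112.02 dB


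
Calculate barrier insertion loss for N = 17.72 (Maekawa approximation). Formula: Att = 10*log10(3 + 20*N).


3 + 20*N = 3 + 20*17.72 = 357.4
Att = 10*log10(357.4) = 25.532 dB


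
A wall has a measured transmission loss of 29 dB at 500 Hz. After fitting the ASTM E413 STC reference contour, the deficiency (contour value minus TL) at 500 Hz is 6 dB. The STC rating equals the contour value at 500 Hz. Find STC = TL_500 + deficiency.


By ASTM E413, STC = value of the fitted reference contour at 500 Hz.
Contour value at 500 Hz = TL_500 + deficiency = 29 + 6 = 35
STC = 35


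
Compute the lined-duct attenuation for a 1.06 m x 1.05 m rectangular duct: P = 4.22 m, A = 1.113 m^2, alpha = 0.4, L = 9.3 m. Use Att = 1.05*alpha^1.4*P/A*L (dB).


alpha^1.4 = 0.4^1.4 = 0.277258
Attenuation rate = 1.05 * alpha^1.4 * P / A
= 1.05 * 0.277258 * 4.22 / 1.113 = 1.1038 dB/m
Total Att = 1.1038 * 9.3 = 10.265 dB


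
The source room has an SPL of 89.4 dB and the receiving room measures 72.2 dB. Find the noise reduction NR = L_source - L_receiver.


NR = L_source - L_receiver (difference between source and receiving room levels)
NR = 89.4 - 72.2 = 17.2 dB


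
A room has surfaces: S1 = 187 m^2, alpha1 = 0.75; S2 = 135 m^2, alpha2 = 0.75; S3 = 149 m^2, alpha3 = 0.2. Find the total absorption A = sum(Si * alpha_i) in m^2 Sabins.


187 * 0.75 = 140.25
135 * 0.75 = 101.25
149 * 0.2 = 29.8
A_total = 140.25 + 101.25 + 29.8 = 271.3 m^2


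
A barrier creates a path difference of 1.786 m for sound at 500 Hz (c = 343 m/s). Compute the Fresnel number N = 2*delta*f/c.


N = 2*delta*f/c = 2*delta/lambda, where lambda = c/f
lambda = 343 / 500 = 0.686 m
N = 2 * 1.786 / 0.686 = 5.207


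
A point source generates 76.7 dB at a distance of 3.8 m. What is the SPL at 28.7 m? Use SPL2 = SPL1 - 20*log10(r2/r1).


r2/r1 = 28.7/3.8 = 7.55263
Correction = 20*log10(7.55263) = 17.562 dB
SPL2 = 76.7 - 17.562 = 59.138 dB


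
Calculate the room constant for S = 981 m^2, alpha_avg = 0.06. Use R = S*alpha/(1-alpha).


R = 981 * 0.06 / (1 - 0.06) = 62.617 m^2


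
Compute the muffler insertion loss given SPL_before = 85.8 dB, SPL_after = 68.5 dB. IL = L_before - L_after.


Insertion loss = SPL without muffler - SPL with muffler
IL = 85.8 - 68.5 = 17.3 dB


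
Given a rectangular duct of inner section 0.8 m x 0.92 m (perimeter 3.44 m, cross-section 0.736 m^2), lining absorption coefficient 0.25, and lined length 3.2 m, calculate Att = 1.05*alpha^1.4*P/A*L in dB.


alpha^1.4 = 0.25^1.4 = 0.143587
Attenuation rate = 1.05 * alpha^1.4 * P / A
= 1.05 * 0.143587 * 3.44 / 0.736 = 0.704669 dB/m
Total Att = 0.704669 * 3.2 = 2.2549 dB


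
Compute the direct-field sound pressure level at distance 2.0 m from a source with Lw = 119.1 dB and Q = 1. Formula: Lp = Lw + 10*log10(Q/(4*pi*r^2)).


4*pi*r^2 = 4*pi*2.0^2 = 50.2655 m^2
Q / (4*pi*r^2) = 1 / 50.2655 = 0.0198944
Lp = 119.1 + 10*log10(0.0198944) = 102.09 dB


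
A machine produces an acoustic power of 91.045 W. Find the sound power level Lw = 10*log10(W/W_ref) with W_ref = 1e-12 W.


W / W_ref = 91.045 / 1e-12 = 9.1045e+13
Lw = 10 * log10(9.1045e+13) = 139.59 dB


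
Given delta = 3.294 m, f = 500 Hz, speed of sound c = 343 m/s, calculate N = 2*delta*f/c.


N = 2*delta*f/c = 2*delta/lambda, where lambda = c/f
lambda = 343 / 500 = 0.686 m
N = 2 * 3.294 / 0.686 = 9.6035


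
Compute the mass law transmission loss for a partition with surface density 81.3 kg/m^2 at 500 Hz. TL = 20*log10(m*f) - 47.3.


m * f = 81.3 * 500 = 40650
20*log10(40650) = 92.1812 dB
TL = 92.1812 - 47.3 = 44.881 dB


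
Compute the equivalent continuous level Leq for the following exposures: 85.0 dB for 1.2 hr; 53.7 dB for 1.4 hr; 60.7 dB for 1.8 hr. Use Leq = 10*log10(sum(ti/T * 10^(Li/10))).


T_total = 1.2 + 1.4 + 1.8 = 4.4 hr
(1.2/4.4) * 10^(85.0/10) = 8.62439e+07
(1.4/4.4) * 10^(53.7/10) = 74589.1
(1.8/4.4) * 10^(60.7/10) = 480640
Sum = 8.62439e+07 + 74589.1 + 480640 = 8.67991e+07
Leq = 10*log10(8.67991e+07) = 79.385 dB


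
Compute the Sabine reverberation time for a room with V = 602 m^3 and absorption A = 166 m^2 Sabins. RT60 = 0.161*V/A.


RT60 = 0.161 * 602 / 166 = 0.58387 s


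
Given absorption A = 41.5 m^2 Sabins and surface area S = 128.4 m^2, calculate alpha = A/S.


Absorption coefficient = absorbed power / incident power
alpha = A / S = 41.5 / 128.4 = 0.32321


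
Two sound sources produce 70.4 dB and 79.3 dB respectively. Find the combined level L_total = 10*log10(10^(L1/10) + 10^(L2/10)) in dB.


10^(70.4/10) = 1.09648e+07
10^(79.3/10) = 8.51138e+07
Sum = 1.09648e+07 + 8.51138e+07 = 9.60786e+07
L_total = 10*log10(9.60786e+07) = 79.826 dB


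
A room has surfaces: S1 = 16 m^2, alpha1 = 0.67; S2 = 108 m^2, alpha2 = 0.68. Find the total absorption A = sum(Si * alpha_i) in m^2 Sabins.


16 * 0.67 = 10.72
108 * 0.68 = 73.44
A_total = 10.72 + 73.44 = 84.16 m^2


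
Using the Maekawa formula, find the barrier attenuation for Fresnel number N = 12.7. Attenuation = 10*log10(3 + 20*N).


3 + 20*N = 3 + 20*12.7 = 257
Att = 10*log10(257) = 24.099 dB


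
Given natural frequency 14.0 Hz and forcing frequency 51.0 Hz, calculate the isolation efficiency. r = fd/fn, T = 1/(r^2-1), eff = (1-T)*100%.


r = 51.0 / 14.0 = 3.64286
r^2 - 1 = 3.64286^2 - 1 = 12.2704
T = 1/12.2704 = 0.0814969
Efficiency = (1 - 0.0814969)*100 = 91.85 %


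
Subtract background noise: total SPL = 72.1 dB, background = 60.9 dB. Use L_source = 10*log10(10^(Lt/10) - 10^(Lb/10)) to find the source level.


10^(72.1/10) = 1.62181e+07
10^(60.9/10) = 1.23027e+06
Difference = 1.62181e+07 - 1.23027e+06 = 1.49878e+07
L_source = 10*log10(1.49878e+07) = 71.757 dB


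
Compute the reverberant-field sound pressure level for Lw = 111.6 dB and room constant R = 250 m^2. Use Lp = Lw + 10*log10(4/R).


4/R = 4/250 = 0.016
Lp = 111.6 + 10*log10(0.016) = 93.641 dB


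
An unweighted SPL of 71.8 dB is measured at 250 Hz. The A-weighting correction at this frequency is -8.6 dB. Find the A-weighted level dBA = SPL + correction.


A-weighting table: 250 Hz -> -8.6 dB correction
SPL_A = SPL + correction = 71.8 + (-8.6) = 63.2 dBA


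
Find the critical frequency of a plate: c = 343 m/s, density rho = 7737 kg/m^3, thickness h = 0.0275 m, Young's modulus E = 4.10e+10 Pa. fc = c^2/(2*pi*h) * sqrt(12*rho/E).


12*rho/E = 12*7737/4.10e+10 = 2.26449e-06
sqrt(12*rho/E) = sqrt(2.26449e-06) = 0.00150482
c^2/(2*pi*h) = 343^2/(2*pi*0.0275) = 680888
fc = 680888 * 0.00150482 = 1024.6 Hz


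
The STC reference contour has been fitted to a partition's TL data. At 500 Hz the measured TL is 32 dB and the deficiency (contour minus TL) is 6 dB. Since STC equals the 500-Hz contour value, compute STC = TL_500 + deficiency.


By ASTM E413, STC = value of the fitted reference contour at 500 Hz.
Contour value at 500 Hz = TL_500 + deficiency = 32 + 6 = 38
STC = 38


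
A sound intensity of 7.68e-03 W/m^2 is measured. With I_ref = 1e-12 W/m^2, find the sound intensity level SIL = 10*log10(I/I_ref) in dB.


I / I_ref = 7.68e-03 / 1e-12 = 7.68e+09
SIL = 10 * log10(7.68e+09) = 98.854 dB


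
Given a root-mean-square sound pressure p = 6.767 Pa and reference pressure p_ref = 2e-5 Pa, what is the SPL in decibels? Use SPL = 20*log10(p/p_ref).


p / p_ref = 6.767 / 2e-5 = 338350
SPL = 20 * log10(338350) = 110.59 dB


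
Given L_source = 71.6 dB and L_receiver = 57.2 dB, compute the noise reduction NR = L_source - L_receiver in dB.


NR = L_source - L_receiver (difference between source and receiving room levels)
NR = 71.6 - 57.2 = 14.4 dB


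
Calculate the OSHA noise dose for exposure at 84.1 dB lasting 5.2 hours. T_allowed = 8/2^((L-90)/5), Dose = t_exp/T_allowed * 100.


T_allowed = 8 / 2^((84.1 - 90)/5) = 18.1261 hr
Dose = 5.2 / 18.1261 * 100 = 28.688 %


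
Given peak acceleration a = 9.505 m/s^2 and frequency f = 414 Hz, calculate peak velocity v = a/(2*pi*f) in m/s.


omega = 2*pi*f = 2*pi*414 = 2601.24 rad/s
v = a / omega = 9.505 / 2601.24 = 0.003654 m/s


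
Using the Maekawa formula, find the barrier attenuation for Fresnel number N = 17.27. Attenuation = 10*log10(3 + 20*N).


3 + 20*N = 3 + 20*17.27 = 348.4
Att = 10*log10(348.4) = 25.421 dB


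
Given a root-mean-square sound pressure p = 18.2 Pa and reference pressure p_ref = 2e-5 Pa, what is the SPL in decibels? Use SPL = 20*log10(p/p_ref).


p / p_ref = 18.2 / 2e-5 = 910000
SPL = 20 * log10(910000) = 119.18 dB


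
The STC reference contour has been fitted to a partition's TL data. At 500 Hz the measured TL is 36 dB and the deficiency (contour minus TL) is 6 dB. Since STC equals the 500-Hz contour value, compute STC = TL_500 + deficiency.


By ASTM E413, STC = value of the fitted reference contour at 500 Hz.
Contour value at 500 Hz = TL_500 + deficiency = 36 + 6 = 42
STC = 42
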